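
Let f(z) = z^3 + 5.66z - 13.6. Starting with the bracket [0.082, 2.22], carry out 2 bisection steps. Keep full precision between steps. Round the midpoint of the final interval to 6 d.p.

1.418250

f(0.082000) = -13.135329, f(2.220000) = 9.906248 (opposite signs)
step 1: m = 1.151000, f(m) = -5.560494 < 0 → root in [1.151000, 2.220000]
step 2: m = 1.685500, f(m) = 0.728284 > 0 → root in [1.151000, 1.685500]
Midpoint of [1.151000, 1.685500] = 1.418250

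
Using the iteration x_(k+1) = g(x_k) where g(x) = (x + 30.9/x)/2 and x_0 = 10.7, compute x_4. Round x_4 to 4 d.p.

5.5588

x_1 = g(10.700000) = 6.793925
x_2 = g(6.793925) = 5.671053
x_3 = g(5.671053) = 5.559888
x_4 = g(5.559888) = 5.558777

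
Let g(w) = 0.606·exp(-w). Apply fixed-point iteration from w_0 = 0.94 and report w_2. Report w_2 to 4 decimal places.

w_1 = g(0.940000) = 0.236720
w_2 = g(0.236720) = 0.478262

0.4783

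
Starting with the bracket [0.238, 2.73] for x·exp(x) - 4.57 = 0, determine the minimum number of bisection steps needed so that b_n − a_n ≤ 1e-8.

Initial width b − a = 2.73 − 0.238 = 2.492000.
After n steps the width is (b−a)/2^n; need (b−a)/2^n ≤ 1e-8.
So n ≥ log₂(2.492000/1e-8) = log₂(249200000.0000) ≈ 27.8927.
Hence n = 28.

28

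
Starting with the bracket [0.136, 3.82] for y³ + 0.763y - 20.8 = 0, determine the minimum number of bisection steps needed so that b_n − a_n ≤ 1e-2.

Initial width b − a = 3.82 − 0.136 = 3.684000.
After n steps the width is (b−a)/2^n; need (b−a)/2^n ≤ 1e-2.
So n ≥ log₂(3.684000/1e-2) = log₂(368.4000) ≈ 8.5251.
Hence n = 9.

9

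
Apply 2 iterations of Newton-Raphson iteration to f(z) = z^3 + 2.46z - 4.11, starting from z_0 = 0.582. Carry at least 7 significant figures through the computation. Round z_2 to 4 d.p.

1.1286

f'(z) = 3z^2 + 2.46
z_0 = 0.582000: f = -2.481143, f' = 3.476172 → z_1 = 0.582000 - (-2.481143)/(3.476172) = 1.295757
z_1 = 1.295757: f = 1.253121, f' = 7.496960 → z_2 = 1.295757 - (1.253121)/(7.496960) = 1.128607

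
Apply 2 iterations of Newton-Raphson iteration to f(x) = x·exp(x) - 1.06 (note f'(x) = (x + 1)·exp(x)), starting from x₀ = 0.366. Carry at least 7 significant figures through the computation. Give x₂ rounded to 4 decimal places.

0.5903

x_0 = 0.366000: f = -0.532244, f' = 1.969711 → x_1 = 0.366000 - (-0.532244)/(1.969711) = 0.636214
x_1 = 0.636214: f = 0.142010, f' = 3.091325 → x_2 = 0.636214 - (0.142010)/(3.091325) = 0.590276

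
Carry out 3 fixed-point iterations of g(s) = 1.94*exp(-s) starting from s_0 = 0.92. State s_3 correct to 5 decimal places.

0.79235

s_1 = g(0.920000) = 0.773127
s_2 = g(0.773127) = 0.895441
s_3 = g(0.895441) = 0.792349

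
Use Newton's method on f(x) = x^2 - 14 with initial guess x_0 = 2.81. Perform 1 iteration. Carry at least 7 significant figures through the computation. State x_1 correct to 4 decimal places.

3.8961

Newton update: x ← x − f(x)/f'(x).
f'(x) = 2x
x_0 = 2.810000: f = -6.103900, f' = 5.620000 → x_1 = 2.810000 - (-6.103900)/(5.620000) = 3.896103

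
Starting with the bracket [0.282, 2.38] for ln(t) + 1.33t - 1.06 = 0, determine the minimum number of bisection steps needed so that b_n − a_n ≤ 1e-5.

Initial width b − a = 2.38 − 0.282 = 2.098000.
After n steps the width is (b−a)/2^n; need (b−a)/2^n ≤ 1e-5.
So n ≥ log₂(2.098000/1e-5) = log₂(209800.0000) ≈ 17.6787.
Hence n = 18.

18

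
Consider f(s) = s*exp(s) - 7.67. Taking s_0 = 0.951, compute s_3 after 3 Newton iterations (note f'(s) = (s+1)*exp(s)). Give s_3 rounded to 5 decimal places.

1.58553

Newton update: s ← s − f(s)/f'(s).
s_0 = 0.951000: f = -5.208530, f' = 5.049767 → s_1 = 0.951000 - (-5.208530)/(5.049767) = 1.982440
s_1 = 1.982440: f = 6.723374, f' = 21.653808 → s_2 = 1.982440 - (6.723374)/(21.653808) = 1.671946
s_2 = 1.671946: f = 1.228956, f' = 14.221471 → s_3 = 1.671946 - (1.228956)/(14.221471) = 1.585530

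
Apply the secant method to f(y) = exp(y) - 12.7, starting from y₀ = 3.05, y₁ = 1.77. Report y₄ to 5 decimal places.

2.53255

f(y_0) = 8.415344, f(y_1) = -6.829147
y_2 = 1.770000 - (-6.829147)·(1.770000 - 3.050000)/(-6.829147 - (8.415344)) = 2.343408; f(y_2) = -2.283328
y_3 = 2.343408 - (-2.283328)·(2.343408 - 1.770000)/(-2.283328 - (-6.829147)) = 2.631426; f(y_3) = 1.193562
y_4 = 2.631426 - (1.193562)·(2.631426 - 2.343408)/(1.193562 - (-2.283328)) = 2.532554; f(y_4) = -0.114398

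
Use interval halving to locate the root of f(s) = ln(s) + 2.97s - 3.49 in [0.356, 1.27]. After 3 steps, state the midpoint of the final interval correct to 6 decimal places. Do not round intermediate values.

1.098625

f(0.356000) = -3.465505, f(1.270000) = 0.520917 (opposite signs)
step 1: m = 0.813000, f(m) = -1.282414 < 0 → root in [0.813000, 1.270000]
step 2: m = 1.041500, f(m) = -0.356083 < 0 → root in [1.041500, 1.270000]
step 3: m = 1.155750, f(m) = 0.087327 > 0 → root in [1.041500, 1.155750]
Midpoint of [1.041500, 1.155750] = 1.098625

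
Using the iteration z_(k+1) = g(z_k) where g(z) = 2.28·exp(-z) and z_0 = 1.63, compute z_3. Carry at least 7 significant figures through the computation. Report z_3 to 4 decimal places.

z_1 = g(1.630000) = 0.446719
z_2 = g(0.446719) = 1.458569
z_3 = g(1.458569) = 0.530257

0.5303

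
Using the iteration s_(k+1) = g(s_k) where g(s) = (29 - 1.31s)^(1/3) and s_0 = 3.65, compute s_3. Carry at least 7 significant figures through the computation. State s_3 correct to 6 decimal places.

2.930198

s_1 = g(3.650000) = 2.893226
s_2 = g(2.893226) = 2.932177
s_3 = g(2.932177) = 2.930198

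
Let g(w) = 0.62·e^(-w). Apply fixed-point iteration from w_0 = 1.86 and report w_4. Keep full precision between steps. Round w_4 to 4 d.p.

w_1 = g(1.860000) = 0.096517
w_2 = g(0.096517) = 0.562957
w_3 = g(0.562957) = 0.353104
w_4 = g(0.353104) = 0.435553

0.4356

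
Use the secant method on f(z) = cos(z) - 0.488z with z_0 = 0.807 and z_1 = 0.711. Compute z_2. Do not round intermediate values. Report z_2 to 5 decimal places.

f(z_0) = 0.297852, f(z_1) = 0.410742
z_2 = 0.711000 - (0.410742)·(0.711000 - 0.807000)/(0.410742 - (0.297852)) = 1.060290; f(z_2) = -0.028803

1.06029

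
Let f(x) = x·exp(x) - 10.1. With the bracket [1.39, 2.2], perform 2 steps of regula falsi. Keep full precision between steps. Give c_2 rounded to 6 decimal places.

1.722656

f(1.390000) = -4.519358, f(2.200000) = 9.755030
step 1: c = 1.646451, f(c) = -1.557335 < 0 → new bracket [1.646451, 2.200000]
step 2: c = 1.722656, f(c) = -0.454190 < 0 → new bracket [1.722656, 2.200000]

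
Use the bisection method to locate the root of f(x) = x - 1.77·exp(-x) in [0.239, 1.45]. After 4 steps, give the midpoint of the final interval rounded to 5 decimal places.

0.80666

f(0.239000) = -1.154724, f(1.450000) = 1.034811 (opposite signs)
step 1: m = 0.844500, f(m) = 0.083803 > 0 → root in [0.239000, 0.844500]
step 2: m = 0.541750, f(m) = -0.487911 < 0 → root in [0.541750, 0.844500]
step 3: m = 0.693125, f(m) = -0.191895 < 0 → root in [0.693125, 0.844500]
step 4: m = 0.768813, f(m) = -0.051694 < 0 → root in [0.768813, 0.844500]
Midpoint of [0.768813, 0.844500] = 0.806656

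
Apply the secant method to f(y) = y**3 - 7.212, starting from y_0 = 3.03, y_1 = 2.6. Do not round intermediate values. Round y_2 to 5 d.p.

2.16488

Secant update: y_(k+1) = y_k − f(y_k)·(y_k − y_(k-1))/(f(y_k) − f(y_(k-1))).
f(y_0) = 20.606127, f(y_1) = 10.364000
y_2 = 2.600000 - (10.364000)·(2.600000 - 3.030000)/(10.364000 - (20.606127)) = 2.164883; f(y_2) = 2.934202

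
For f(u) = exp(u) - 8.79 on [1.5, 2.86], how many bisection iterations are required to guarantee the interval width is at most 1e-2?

8

Initial width b − a = 2.86 − 1.5 = 1.360000.
After n steps the width is (b−a)/2^n; need (b−a)/2^n ≤ 1e-2.
So n ≥ log₂(1.360000/1e-2) = log₂(136.0000) ≈ 7.0875.
Hence n = 8.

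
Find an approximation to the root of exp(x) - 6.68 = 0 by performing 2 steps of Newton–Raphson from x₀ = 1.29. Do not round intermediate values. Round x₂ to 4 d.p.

1.9236

Newton update: x ← x − f(x)/f'(x).
f'(x) = exp(x)
x_0 = 1.290000: f = -3.047213, f' = 3.632787 → x_1 = 1.290000 - (-3.047213)/(3.632787) = 2.128809
x_1 = 2.128809: f = 1.724849, f' = 8.404849 → x_2 = 2.128809 - (1.724849)/(8.404849) = 1.923588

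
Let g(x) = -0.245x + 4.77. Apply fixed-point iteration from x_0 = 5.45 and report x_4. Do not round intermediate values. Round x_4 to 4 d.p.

x_1 = g(5.450000) = 3.434750
x_2 = g(3.434750) = 3.928486
x_3 = g(3.928486) = 3.807521
x_4 = g(3.807521) = 3.837157

3.8372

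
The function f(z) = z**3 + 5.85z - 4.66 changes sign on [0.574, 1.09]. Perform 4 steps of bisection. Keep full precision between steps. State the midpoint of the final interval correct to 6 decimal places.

f(0.574000) = -1.112981, f(1.090000) = 3.011529 (opposite signs)
step 1: m = 0.832000, f(m) = 0.783130 > 0 → root in [0.574000, 0.832000]
step 2: m = 0.703000, f(m) = -0.200021 < 0 → root in [0.703000, 0.832000]
step 3: m = 0.767500, f(m) = 0.281976 > 0 → root in [0.703000, 0.767500]
step 4: m = 0.735250, f(m) = 0.038683 > 0 → root in [0.703000, 0.735250]
Midpoint of [0.703000, 0.735250] = 0.719125

0.719125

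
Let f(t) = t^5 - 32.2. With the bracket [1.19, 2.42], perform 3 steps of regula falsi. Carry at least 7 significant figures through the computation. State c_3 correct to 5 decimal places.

1.95353

f(1.190000) = -29.813646, f(2.420000) = 50.799759
step 1: c = 1.644897, f(c) = -20.158146 < 0 → new bracket [1.644897, 2.420000]
step 2: c = 1.865093, f(c) = -9.631524 < 0 → new bracket [1.865093, 2.420000]
step 3: c = 1.953534, f(c) = -3.748535 < 0 → new bracket [1.953534, 2.420000]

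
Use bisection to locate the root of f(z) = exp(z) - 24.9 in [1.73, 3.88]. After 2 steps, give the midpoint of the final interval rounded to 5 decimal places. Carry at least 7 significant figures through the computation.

3.07375

f(1.730000) = -19.259346, f(3.880000) = 23.524215 (opposite signs)
step 1: m = 2.805000, f(m) = -8.372924 < 0 → root in [2.805000, 3.880000]
step 2: m = 3.342500, f(m) = 3.389763 > 0 → root in [2.805000, 3.342500]
Midpoint of [2.805000, 3.342500] = 3.073750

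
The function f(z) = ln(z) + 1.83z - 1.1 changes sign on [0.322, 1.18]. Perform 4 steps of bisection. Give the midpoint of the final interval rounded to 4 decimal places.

0.7778

f(0.322000) = -1.643944, f(1.180000) = 1.224914 (opposite signs)
step 1: m = 0.751000, f(m) = -0.012020 < 0 → root in [0.751000, 1.180000]
step 2: m = 0.965500, f(m) = 0.631756 > 0 → root in [0.751000, 0.965500]
step 3: m = 0.858250, f(m) = 0.317738 > 0 → root in [0.751000, 0.858250]
step 4: m = 0.804625, f(m) = 0.155085 > 0 → root in [0.751000, 0.804625]
Midpoint of [0.751000, 0.804625] = 0.777813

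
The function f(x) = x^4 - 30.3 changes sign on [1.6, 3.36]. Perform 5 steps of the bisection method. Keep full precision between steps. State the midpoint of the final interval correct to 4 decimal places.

f(1.600000) = -23.746400, f(3.360000) = 97.155068 (opposite signs)
step 1: m = 2.480000, f(m) = 7.527420 > 0 → root in [1.600000, 2.480000]
step 2: m = 2.040000, f(m) = -12.981085 < 0 → root in [2.040000, 2.480000]
step 3: m = 2.260000, f(m) = -4.212422 < 0 → root in [2.260000, 2.480000]
step 4: m = 2.370000, f(m) = 1.249566 > 0 → root in [2.260000, 2.370000]
step 5: m = 2.315000, f(m) = -1.578707 < 0 → root in [2.315000, 2.370000]
Midpoint of [2.315000, 2.370000] = 2.342500

2.3425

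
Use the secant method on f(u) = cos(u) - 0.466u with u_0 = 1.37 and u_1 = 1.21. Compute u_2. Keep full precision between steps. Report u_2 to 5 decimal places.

1.06213

Secant update: u_(k+1) = u_k − f(u_k)·(u_k − u_(k-1))/(f(u_k) − f(u_(k-1))).
f(u_0) = -0.438970, f(u_1) = -0.210841
u_2 = 1.210000 - (-0.210841)·(1.210000 - 1.370000)/(-0.210841 - (-0.438970)) = 1.062126; f(u_2) = -0.007934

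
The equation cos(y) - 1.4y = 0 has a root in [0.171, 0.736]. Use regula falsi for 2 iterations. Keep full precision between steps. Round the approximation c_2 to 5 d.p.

f(0.171000) = 0.746015, f(0.736000) = -0.289240
step 1: c = 0.578145, f(c) = 0.028076 > 0 → new bracket [0.578145, 0.736000]
step 2: c = 0.592111, f(c) = 0.000808 > 0 → new bracket [0.592111, 0.736000]

0.59211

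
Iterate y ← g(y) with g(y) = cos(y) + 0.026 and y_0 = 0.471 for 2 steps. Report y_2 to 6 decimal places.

0.634113

y_1 = g(0.471000) = 0.917115
y_2 = g(0.917115) = 0.634113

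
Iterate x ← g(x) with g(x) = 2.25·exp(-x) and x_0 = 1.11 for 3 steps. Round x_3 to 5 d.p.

x_1 = g(1.110000) = 0.741508
x_2 = g(0.741508) = 1.071889
x_3 = g(1.071889) = 0.770313

0.77031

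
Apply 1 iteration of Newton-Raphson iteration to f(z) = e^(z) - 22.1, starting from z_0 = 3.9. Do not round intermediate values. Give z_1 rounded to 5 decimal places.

3.34735

f'(z) = e^(z)
z_0 = 3.900000: f = 27.302449, f' = 49.402449 → z_1 = 3.900000 - (27.302449)/(49.402449) = 3.347346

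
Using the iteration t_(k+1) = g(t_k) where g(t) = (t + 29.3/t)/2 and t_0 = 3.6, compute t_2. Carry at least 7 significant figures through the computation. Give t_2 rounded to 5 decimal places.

5.43070

t_1 = g(3.600000) = 5.869444
t_2 = g(5.869444) = 5.430700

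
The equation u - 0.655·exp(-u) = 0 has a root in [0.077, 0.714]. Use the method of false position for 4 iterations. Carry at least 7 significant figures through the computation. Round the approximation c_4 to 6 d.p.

0.427257

False-position update: c = (a·f(b) − b·f(a))/(f(b) − f(a)); replace the endpoint whose sign matches f(c).
f(0.077000) = -0.529458, f(0.714000) = 0.393259
step 1: c = 0.442513, f(c) = 0.021728 > 0 → new bracket [0.077000, 0.442513]
step 2: c = 0.428104, f(c) = 0.001212 > 0 → new bracket [0.077000, 0.428104]
step 3: c = 0.427302, f(c) = 0.000068 > 0 → new bracket [0.077000, 0.427302]
step 4: c = 0.427257, f(c) = 0.000004 > 0 → new bracket [0.077000, 0.427257]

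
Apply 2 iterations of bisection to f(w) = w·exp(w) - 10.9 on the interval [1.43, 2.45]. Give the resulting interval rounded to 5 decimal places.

[1.68500, 1.94000]

f(1.430000) = -4.924460, f(2.450000) = 17.491449 (opposite signs)
step 1: m = 1.940000, f(m) = 2.599977 > 0 → root in [1.430000, 1.940000]
step 2: m = 1.685000, f(m) = -1.813720 < 0 → root in [1.685000, 1.940000]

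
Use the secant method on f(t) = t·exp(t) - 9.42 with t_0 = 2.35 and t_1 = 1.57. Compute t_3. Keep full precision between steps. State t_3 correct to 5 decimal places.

1.71287

f(t_0) = 15.221089, f(t_1) = -1.873562
t_2 = 1.570000 - (-1.873562)·(1.570000 - 2.350000)/(-1.873562 - (15.221089)) = 1.655487; f(t_2) = -0.752478
t_3 = 1.655487 - (-0.752478)·(1.655487 - 1.570000)/(-0.752478 - (-1.873562)) = 1.712867; f(t_3) = 0.077567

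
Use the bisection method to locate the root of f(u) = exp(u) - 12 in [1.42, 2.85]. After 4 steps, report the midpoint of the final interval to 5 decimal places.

f(1.420000) = -7.862880, f(2.850000) = 5.287782 (opposite signs)
step 1: m = 2.135000, f(m) = -3.542953 < 0 → root in [2.135000, 2.850000]
step 2: m = 2.492500, f(m) = 0.091467 > 0 → root in [2.135000, 2.492500]
step 3: m = 2.313750, f(m) = -1.887725 < 0 → root in [2.313750, 2.492500]
step 4: m = 2.403125, f(m) = -0.942322 < 0 → root in [2.403125, 2.492500]
Midpoint of [2.403125, 2.492500] = 2.447812

2.44781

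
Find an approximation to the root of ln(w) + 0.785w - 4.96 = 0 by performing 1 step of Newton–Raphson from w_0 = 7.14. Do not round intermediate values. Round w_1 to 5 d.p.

4.31789

f'(w) = 1/w + 0.785
w_0 = 7.140000: f = 2.610613, f' = 0.925056 → w_1 = 7.140000 - (2.610613)/(0.925056) = 4.317887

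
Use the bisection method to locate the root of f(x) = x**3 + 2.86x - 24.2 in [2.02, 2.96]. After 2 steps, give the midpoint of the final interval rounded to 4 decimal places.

f(2.020000) = -10.180392, f(2.960000) = 10.199936 (opposite signs)
step 1: m = 2.490000, f(m) = -1.640351 < 0 → root in [2.490000, 2.960000]
step 2: m = 2.725000, f(m) = 3.828328 > 0 → root in [2.490000, 2.725000]
Midpoint of [2.490000, 2.725000] = 2.607500

2.6075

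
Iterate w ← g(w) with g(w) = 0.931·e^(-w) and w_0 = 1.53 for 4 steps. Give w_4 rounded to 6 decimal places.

w_1 = g(1.530000) = 0.201595
w_2 = g(0.201595) = 0.761024
w_3 = g(0.761024) = 0.434952
w_4 = g(0.434952) = 0.602632

0.602632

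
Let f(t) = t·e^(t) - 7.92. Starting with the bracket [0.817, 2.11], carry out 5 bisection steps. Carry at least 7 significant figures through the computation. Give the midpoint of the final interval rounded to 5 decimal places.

1.60492

f(0.817000) = -6.070558, f(2.110000) = 9.483789 (opposite signs)
step 1: m = 1.463500, f(m) = -1.596133 < 0 → root in [1.463500, 2.110000]
step 2: m = 1.786750, f(m) = 2.746930 > 0 → root in [1.463500, 1.786750]
step 3: m = 1.625125, f(m) = 0.334097 > 0 → root in [1.463500, 1.625125]
step 4: m = 1.544312, f(m) = -0.685282 < 0 → root in [1.544312, 1.625125]
step 5: m = 1.584719, f(m) = -0.189870 < 0 → root in [1.584719, 1.625125]
Midpoint of [1.584719, 1.625125] = 1.604922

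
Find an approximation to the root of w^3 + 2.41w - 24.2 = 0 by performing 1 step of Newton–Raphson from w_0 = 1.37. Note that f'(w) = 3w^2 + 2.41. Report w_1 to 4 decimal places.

w_0 = 1.370000: f = -18.326947, f' = 8.040700 → w_1 = 1.370000 - (-18.326947)/(8.040700) = 3.649273

3.6493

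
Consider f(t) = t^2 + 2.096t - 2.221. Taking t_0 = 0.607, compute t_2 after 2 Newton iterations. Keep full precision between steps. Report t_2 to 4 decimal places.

f'(t) = 2t + 2.096
t_0 = 0.607000: f = -0.580279, f' = 3.310000 → t_1 = 0.607000 - (-0.580279)/(3.310000) = 0.782311
t_1 = 0.782311: f = 0.030734, f' = 3.660622 → t_2 = 0.782311 - (0.030734)/(3.660622) = 0.773915

0.7739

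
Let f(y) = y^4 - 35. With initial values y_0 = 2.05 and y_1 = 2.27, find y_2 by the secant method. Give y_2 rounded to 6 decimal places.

2.479020

Secant update: y_(k+1) = y_k − f(y_k)·(y_k − y_(k-1))/(f(y_k) − f(y_(k-1))).
f(y_0) = -17.338994, f(y_1) = -8.447622
y_2 = 2.270000 - (-8.447622)·(2.270000 - 2.050000)/(-8.447622 - (-17.338994)) = 2.479020; f(y_2) = 2.767679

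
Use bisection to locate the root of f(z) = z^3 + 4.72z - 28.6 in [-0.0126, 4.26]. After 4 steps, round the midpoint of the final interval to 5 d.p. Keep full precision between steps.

f(-0.012600) = -28.659474, f(4.260000) = 68.815976 (opposite signs)
step 1: m = 2.123700, f(m) = -8.998033 < 0 → root in [2.123700, 4.260000]
step 2: m = 3.191850, f(m) = 18.983801 > 0 → root in [2.123700, 3.191850]
step 3: m = 2.657775, f(m) = 2.718604 > 0 → root in [2.123700, 2.657775]
step 4: m = 2.390738, f(m) = -3.651158 < 0 → root in [2.390738, 2.657775]
Midpoint of [2.390738, 2.657775] = 2.524256

2.52426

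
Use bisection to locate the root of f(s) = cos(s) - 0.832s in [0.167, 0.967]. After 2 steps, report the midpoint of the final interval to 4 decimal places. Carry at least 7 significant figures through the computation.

0.8670

f(0.167000) = 0.847144, f(0.967000) = -0.236772 (opposite signs)
step 1: m = 0.567000, f(m) = 0.371772 > 0 → root in [0.567000, 0.967000]
step 2: m = 0.767000, f(m) = 0.081852 > 0 → root in [0.767000, 0.967000]
Midpoint of [0.767000, 0.967000] = 0.867000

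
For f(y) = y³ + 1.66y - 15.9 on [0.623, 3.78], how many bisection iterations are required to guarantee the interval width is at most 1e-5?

19

Initial width b − a = 3.78 − 0.623 = 3.157000.
After n steps the width is (b−a)/2^n; need (b−a)/2^n ≤ 1e-5.
So n ≥ log₂(3.157000/1e-5) = log₂(315700.0000) ≈ 18.2682.
Hence n = 19.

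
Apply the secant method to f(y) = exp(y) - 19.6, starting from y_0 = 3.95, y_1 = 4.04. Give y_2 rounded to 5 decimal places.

f(y_0) = 32.335367, f(y_1) = 37.226343
y_2 = 4.040000 - (37.226343)·(4.040000 - 3.950000)/(37.226343 - (32.335367)) = 3.354989; f(y_2) = 9.045298

3.35499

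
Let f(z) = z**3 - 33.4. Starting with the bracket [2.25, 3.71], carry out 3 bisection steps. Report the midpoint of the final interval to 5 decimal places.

f(2.250000) = -22.009375, f(3.710000) = 17.664811 (opposite signs)
step 1: m = 2.980000, f(m) = -6.936408 < 0 → root in [2.980000, 3.710000]
step 2: m = 3.345000, f(m) = 4.027289 > 0 → root in [2.980000, 3.345000]
step 3: m = 3.162500, f(m) = -1.770553 < 0 → root in [3.162500, 3.345000]
Midpoint of [3.162500, 3.345000] = 3.253750

3.25375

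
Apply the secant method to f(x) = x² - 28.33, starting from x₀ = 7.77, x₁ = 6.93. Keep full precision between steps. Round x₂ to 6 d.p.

5.590211

f(x_0) = 32.042900, f(x_1) = 19.694900
x_2 = 6.930000 - (19.694900)·(6.930000 - 7.770000)/(19.694900 - (32.042900)) = 5.590211; f(x_2) = 2.920458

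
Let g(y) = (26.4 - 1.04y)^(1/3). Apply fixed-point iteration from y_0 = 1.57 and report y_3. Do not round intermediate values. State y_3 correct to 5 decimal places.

2.86134

y_1 = g(1.570000) = 2.914913
y_2 = g(2.914913) = 2.858974
y_3 = g(2.858974) = 2.861345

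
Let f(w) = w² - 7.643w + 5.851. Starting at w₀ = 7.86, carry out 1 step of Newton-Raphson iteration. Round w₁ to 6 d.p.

f'(w) = 2w - 7.643
w_0 = 7.860000: f = 7.556620, f' = 8.077000 → w_1 = 7.860000 - (7.556620)/(8.077000) = 6.924427

6.924427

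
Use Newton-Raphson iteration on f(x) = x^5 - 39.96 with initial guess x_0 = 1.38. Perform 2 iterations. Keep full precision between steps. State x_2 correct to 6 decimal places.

Newton update: x ← x − f(x)/f'(x).
f'(x) = 5x^4
x_0 = 1.380000: f = -34.955100, f' = 18.133697 → x_1 = 1.380000 - (-34.955100)/(18.133697) = 3.307632
x_1 = 3.307632: f = 355.940565, f' = 598.465200 → x_2 = 3.307632 - (355.940565)/(598.465200) = 2.712877

2.712877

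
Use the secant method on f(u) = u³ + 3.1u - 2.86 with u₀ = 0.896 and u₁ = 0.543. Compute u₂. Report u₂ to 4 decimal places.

0.7600

Secant update: u_(k+1) = u_k − f(u_k)·(u_k − u_(k-1))/(f(u_k) − f(u_(k-1))).
f(u_0) = 0.636923, f(u_1) = -1.016597
u_2 = 0.543000 - (-1.016597)·(0.543000 - 0.896000)/(-1.016597 - (0.636923)) = 0.760027; f(u_2) = -0.064893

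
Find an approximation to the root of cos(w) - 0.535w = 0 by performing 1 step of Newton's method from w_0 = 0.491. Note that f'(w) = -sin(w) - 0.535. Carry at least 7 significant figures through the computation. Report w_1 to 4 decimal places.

Newton update: w ← w − f(w)/f'(w).
w_0 = 0.491000: f = 0.619177, f' = -1.006508 → w_1 = 0.491000 - (0.619177)/(-1.006508) = 1.106173

1.1062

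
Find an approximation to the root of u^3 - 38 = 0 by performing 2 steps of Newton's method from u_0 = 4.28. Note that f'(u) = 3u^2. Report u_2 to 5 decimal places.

Newton update: u ← u − f(u)/f'(u).
u_0 = 4.280000: f = 40.402752, f' = 54.955200 → u_1 = 4.280000 - (40.402752)/(54.955200) = 3.544806
u_1 = 3.544806: f = 6.542777, f' = 37.696941 → u_2 = 3.544806 - (6.542777)/(37.696941) = 3.371243

3.37124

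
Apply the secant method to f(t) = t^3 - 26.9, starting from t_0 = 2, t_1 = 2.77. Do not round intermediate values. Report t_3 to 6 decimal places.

f(t_0) = -18.900000, f(t_1) = -5.646067
t_2 = 2.770000 - (-5.646067)·(2.770000 - 2.000000)/(-5.646067 - (-18.900000)) = 3.098014; f(t_2) = 2.833772
t_3 = 3.098014 - (2.833772)·(3.098014 - 2.770000)/(2.833772 - (-5.646067)) = 2.988399; f(t_3) = -0.212020

2.988399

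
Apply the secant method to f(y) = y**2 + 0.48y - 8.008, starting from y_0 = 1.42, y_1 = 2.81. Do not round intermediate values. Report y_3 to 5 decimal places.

f(y_0) = -5.310000, f(y_1) = 1.236900
y_2 = 2.810000 - (1.236900)·(2.810000 - 1.420000)/(1.236900 - (-5.310000)) = 2.547389; f(y_2) = -0.296065
y_3 = 2.547389 - (-0.296065)·(2.547389 - 2.810000)/(-0.296065 - (1.236900)) = 2.598107; f(y_3) = -0.010747

2.59811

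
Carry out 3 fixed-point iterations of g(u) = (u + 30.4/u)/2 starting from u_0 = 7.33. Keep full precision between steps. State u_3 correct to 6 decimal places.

u_1 = g(7.330000) = 5.738670
u_2 = g(5.738670) = 5.518032
u_3 = g(5.518032) = 5.513621

5.513621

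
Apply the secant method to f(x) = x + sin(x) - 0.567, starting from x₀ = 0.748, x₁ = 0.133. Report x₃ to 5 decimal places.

Secant update: x_(k+1) = x_k − f(x_k)·(x_k − x_(k-1))/(f(x_k) − f(x_(k-1))).
f(x_0) = 0.861174, f(x_1) = -0.301392
x_2 = 0.133000 - (-0.301392)·(0.133000 - 0.748000)/(-0.301392 - (0.861174)) = 0.292437; f(x_2) = 0.013723
x_3 = 0.292437 - (0.013723)·(0.292437 - 0.133000)/(0.013723 - (-0.301392)) = 0.285493; f(x_3) = 0.000124

0.28549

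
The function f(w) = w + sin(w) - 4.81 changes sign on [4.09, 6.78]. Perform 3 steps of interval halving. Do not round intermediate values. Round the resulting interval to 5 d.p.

[5.43500, 5.77125]

f(4.090000) = -1.532488, f(6.780000) = 2.446628 (opposite signs)
step 1: m = 5.435000, f(m) = -0.125082 < 0 → root in [5.435000, 6.780000]
step 2: m = 6.107500, f(m) = 1.122717 > 0 → root in [5.435000, 6.107500]
step 3: m = 5.771250, f(m) = 0.471385 > 0 → root in [5.435000, 5.771250]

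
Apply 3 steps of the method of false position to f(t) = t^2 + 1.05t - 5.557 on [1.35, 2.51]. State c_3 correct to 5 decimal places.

False-position update: c = (a·f(b) − b·f(a))/(f(b) − f(a)); replace the endpoint whose sign matches f(c).
f(1.350000) = -2.317000, f(2.510000) = 3.378600
step 1: c = 1.821894, f(c) = -0.324713 < 0 → new bracket [1.821894, 2.510000]
step 2: c = 1.882228, f(c) = -0.037876 < 0 → new bracket [1.882228, 2.510000]
step 3: c = 1.889188, f(c) = -0.004321 < 0 → new bracket [1.889188, 2.510000]

1.88919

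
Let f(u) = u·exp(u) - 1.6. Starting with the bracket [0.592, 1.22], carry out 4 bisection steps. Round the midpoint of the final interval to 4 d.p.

f(0.592000) = -0.529901, f(1.220000) = 2.532369 (opposite signs)
step 1: m = 0.906000, f(m) = 0.641811 > 0 → root in [0.592000, 0.906000]
step 2: m = 0.749000, f(m) = -0.015952 < 0 → root in [0.749000, 0.906000]
step 3: m = 0.827500, f(m) = 0.292983 > 0 → root in [0.749000, 0.827500]
step 4: m = 0.788250, f(m) = 0.133790 > 0 → root in [0.749000, 0.788250]
Midpoint of [0.749000, 0.788250] = 0.768625

0.7686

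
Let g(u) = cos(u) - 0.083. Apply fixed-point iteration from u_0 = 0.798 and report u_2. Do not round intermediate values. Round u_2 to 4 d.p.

0.7337

u_1 = g(0.798000) = 0.615140
u_2 = g(0.615140) = 0.733693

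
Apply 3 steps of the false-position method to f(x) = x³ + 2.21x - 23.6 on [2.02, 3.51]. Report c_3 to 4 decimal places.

f(2.020000) = -10.893392, f(3.510000) = 27.400651
step 1: c = 2.443856, f(c) = -3.603317 < 0 → new bracket [2.443856, 3.510000]
step 2: c = 2.567764, f(c) = -0.994908 < 0 → new bracket [2.567764, 3.510000]
step 3: c = 2.600778, f(c) = -0.260501 < 0 → new bracket [2.600778, 3.510000]

2.6008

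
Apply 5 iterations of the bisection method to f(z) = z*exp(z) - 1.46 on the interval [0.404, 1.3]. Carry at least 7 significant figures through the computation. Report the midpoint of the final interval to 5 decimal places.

f(0.404000) = -0.854887, f(1.300000) = 3.310086 (opposite signs)
step 1: m = 0.852000, f(m) = 0.537370 > 0 → root in [0.404000, 0.852000]
step 2: m = 0.628000, f(m) = -0.283216 < 0 → root in [0.628000, 0.852000]
step 3: m = 0.740000, f(m) = 0.090992 > 0 → root in [0.628000, 0.740000]
step 4: m = 0.684000, f(m) = -0.104456 < 0 → root in [0.684000, 0.740000]
step 5: m = 0.712000, f(m) = -0.008899 < 0 → root in [0.712000, 0.740000]
Midpoint of [0.712000, 0.740000] = 0.726000

0.72600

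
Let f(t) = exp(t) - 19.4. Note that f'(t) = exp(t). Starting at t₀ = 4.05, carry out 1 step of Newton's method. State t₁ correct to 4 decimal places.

Newton update: t ← t − f(t)/f'(t).
t_0 = 4.050000: f = 37.997457, f' = 57.397457 → t_1 = 4.050000 - (37.997457)/(57.397457) = 3.387994

3.3880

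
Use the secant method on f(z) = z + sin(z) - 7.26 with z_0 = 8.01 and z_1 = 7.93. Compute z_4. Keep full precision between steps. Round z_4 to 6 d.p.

Secant update: z_(k+1) = z_k − f(z_k)·(z_k − z_(k-1))/(f(z_k) − f(z_(k-1))).
f(z_0) = 1.737854, f(z_1) = 1.667112
z_2 = 7.930000 - (1.667112)·(7.930000 - 8.010000)/(1.667112 - (1.737854)) = 6.044708; f(z_2) = -1.451515
z_3 = 6.044708 - (-1.451515)·(6.044708 - 7.930000)/(-1.451515 - (1.667112)) = 6.922187; f(z_3) = 0.258582
z_4 = 6.922187 - (0.258582)·(6.922187 - 6.044708)/(0.258582 - (-1.451515)) = 6.789505; f(z_4) = 0.014466

6.789505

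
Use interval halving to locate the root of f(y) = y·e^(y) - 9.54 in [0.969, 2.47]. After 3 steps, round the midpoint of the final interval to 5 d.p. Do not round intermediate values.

f(0.969000) = -6.986387, f(2.470000) = 19.661444 (opposite signs)
step 1: m = 1.719500, f(m) = 0.057797 > 0 → root in [0.969000, 1.719500]
step 2: m = 1.344250, f(m) = -4.384386 < 0 → root in [1.344250, 1.719500]
step 3: m = 1.531875, f(m) = -2.452253 < 0 → root in [1.531875, 1.719500]
Midpoint of [1.531875, 1.719500] = 1.625687

1.62569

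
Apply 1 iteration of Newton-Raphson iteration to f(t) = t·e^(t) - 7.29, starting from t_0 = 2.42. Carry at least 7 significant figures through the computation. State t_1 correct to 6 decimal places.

1.901941

f'(t) = (t + 1)·e^(t)
t_0 = 2.420000: f = 19.924980, f' = 38.460839 → t_1 = 2.420000 - (19.924980)/(38.460839) = 1.901941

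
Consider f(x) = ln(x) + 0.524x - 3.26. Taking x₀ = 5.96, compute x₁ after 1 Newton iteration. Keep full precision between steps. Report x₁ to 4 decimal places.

f'(x) = 1/x + 0.524
x_0 = 5.960000: f = 1.648110, f' = 0.691785 → x_1 = 5.960000 - (1.648110)/(0.691785) = 3.577598

3.5776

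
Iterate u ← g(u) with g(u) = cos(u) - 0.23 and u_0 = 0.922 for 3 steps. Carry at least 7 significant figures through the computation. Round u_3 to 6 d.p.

u_1 = g(0.922000) = 0.374228
u_2 = g(0.374228) = 0.700790
u_3 = g(0.700790) = 0.534333

0.534333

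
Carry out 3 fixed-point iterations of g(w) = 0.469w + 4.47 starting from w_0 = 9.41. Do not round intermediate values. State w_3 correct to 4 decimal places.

w_1 = g(9.410000) = 8.883290
w_2 = g(8.883290) = 8.636263
w_3 = g(8.636263) = 8.520407

8.5204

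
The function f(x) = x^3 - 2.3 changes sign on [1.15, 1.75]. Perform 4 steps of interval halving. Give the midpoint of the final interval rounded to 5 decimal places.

f(1.150000) = -0.779125, f(1.750000) = 3.059375 (opposite signs)
step 1: m = 1.450000, f(m) = 0.748625 > 0 → root in [1.150000, 1.450000]
step 2: m = 1.300000, f(m) = -0.103000 < 0 → root in [1.300000, 1.450000]
step 3: m = 1.375000, f(m) = 0.299609 > 0 → root in [1.300000, 1.375000]
step 4: m = 1.337500, f(m) = 0.092662 > 0 → root in [1.300000, 1.337500]
Midpoint of [1.300000, 1.337500] = 1.318750

1.31875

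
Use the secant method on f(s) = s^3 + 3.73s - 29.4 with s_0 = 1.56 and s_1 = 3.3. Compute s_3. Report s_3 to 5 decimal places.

f(s_0) = -19.784784, f(s_1) = 18.846000
s_2 = 3.300000 - (18.846000)·(3.300000 - 1.560000)/(18.846000 - (-19.784784)) = 2.451142; f(s_2) = -5.530536
s_3 = 2.451142 - (-5.530536)·(2.451142 - 3.300000)/(-5.530536 - (18.846000)) = 2.643731; f(s_3) = -1.061027

2.64373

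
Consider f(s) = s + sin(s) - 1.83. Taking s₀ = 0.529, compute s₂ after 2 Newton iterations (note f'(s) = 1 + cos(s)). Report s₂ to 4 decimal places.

s_0 = 0.529000: f = -0.796330, f' = 1.863312 → s_1 = 0.529000 - (-0.796330)/(1.863312) = 0.956373
s_1 = 0.956373: f = -0.056521, f' = 1.576487 → s_2 = 0.956373 - (-0.056521)/(1.576487) = 0.992225

0.9922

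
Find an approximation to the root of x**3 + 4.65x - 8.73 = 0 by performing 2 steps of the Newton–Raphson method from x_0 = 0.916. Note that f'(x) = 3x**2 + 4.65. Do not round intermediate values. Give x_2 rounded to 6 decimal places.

x_0 = 0.916000: f = -3.702025, f' = 7.167168 → x_1 = 0.916000 - (-3.702025)/(7.167168) = 1.432525
x_1 = 1.432525: f = 0.870971, f' = 10.806388 → x_2 = 1.432525 - (0.870971)/(10.806388) = 1.351928

1.351928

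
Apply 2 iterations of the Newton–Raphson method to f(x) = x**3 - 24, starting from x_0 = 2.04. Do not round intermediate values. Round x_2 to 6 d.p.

f'(x) = 3x**2
x_0 = 2.040000: f = -15.510336, f' = 12.484800 → x_1 = 2.040000 - (-15.510336)/(12.484800) = 3.282338
x_1 = 3.282338: f = 11.363051, f' = 32.321220 → x_2 = 3.282338 - (11.363051)/(32.321220) = 2.930771

2.930771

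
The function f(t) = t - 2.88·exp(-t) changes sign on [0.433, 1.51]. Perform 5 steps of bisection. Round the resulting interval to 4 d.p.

f(0.433000) = -1.434854, f(1.510000) = 0.873779 (opposite signs)
step 1: m = 0.971500, f(m) = -0.118623 < 0 → root in [0.971500, 1.510000]
step 2: m = 1.240750, f(m) = 0.407948 > 0 → root in [0.971500, 1.240750]
step 3: m = 1.106125, f(m) = 0.153310 > 0 → root in [0.971500, 1.106125]
step 4: m = 1.038813, f(m) = 0.019653 > 0 → root in [0.971500, 1.038813]
step 5: m = 1.005156, f(m) = -0.048888 < 0 → root in [1.005156, 1.038813]

[1.0052, 1.0388]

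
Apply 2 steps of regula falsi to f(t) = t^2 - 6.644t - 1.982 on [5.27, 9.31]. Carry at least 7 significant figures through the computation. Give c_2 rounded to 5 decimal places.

6.79977

f(5.270000) = -9.222980, f(9.310000) = 22.838460
step 1: c = 6.432170, f(c) = -3.344527 < 0 → new bracket [6.432170, 9.310000]
step 2: c = 6.799774, f(c) = -0.922770 < 0 → new bracket [6.799774, 9.310000]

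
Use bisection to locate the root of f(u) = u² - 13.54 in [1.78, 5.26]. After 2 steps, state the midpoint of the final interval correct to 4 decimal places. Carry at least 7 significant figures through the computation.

f(1.780000) = -10.371600, f(5.260000) = 14.127600 (opposite signs)
step 1: m = 3.520000, f(m) = -1.149600 < 0 → root in [3.520000, 5.260000]
step 2: m = 4.390000, f(m) = 5.732100 > 0 → root in [3.520000, 4.390000]
Midpoint of [3.520000, 4.390000] = 3.955000

3.9550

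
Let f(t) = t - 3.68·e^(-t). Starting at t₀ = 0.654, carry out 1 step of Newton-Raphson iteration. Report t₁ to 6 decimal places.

1.086290

f'(t) = 1 + 3.68·e^(-t)
t_0 = 0.654000: f = -1.259459, f' = 2.913459 → t_1 = 0.654000 - (-1.259459)/(2.913459) = 1.086290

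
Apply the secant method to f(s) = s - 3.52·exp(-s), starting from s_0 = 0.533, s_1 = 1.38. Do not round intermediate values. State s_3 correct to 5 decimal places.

Secant update: s_(k+1) = s_k − f(s_k)·(s_k − s_(k-1))/(f(s_k) − f(s_(k-1))).
f(s_0) = -1.532683, f(s_1) = 0.494443
s_2 = 1.380000 - (0.494443)·(1.380000 - 0.533000)/(0.494443 - (-1.532683)) = 1.173405; f(s_2) = 0.084628
s_3 = 1.173405 - (0.084628)·(1.173405 - 1.380000)/(0.084628 - (0.494443)) = 1.130743; f(s_3) = -0.005489

1.13074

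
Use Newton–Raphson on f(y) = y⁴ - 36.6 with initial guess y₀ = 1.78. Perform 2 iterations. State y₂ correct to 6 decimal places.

2.571800

f'(y) = 4y³
y_0 = 1.780000: f = -26.561241, f' = 22.559008 → y_1 = 1.780000 - (-26.561241)/(22.559008) = 2.957412
y_1 = 2.957412: f = 39.897490, f' = 103.465457 → y_2 = 2.957412 - (39.897490)/(103.465457) = 2.571800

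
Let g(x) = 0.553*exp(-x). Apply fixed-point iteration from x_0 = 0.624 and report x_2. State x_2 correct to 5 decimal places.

x_1 = g(0.624000) = 0.296296
x_2 = g(0.296296) = 0.411193

0.41119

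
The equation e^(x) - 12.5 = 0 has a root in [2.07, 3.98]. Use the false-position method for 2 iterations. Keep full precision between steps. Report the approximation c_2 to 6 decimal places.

False-position update: c = (a·f(b) − b·f(a))/(f(b) − f(a)); replace the endpoint whose sign matches f(c).
f(2.070000) = -4.575177, f(3.980000) = 41.017034
step 1: c = 2.261668, f(c) = -2.900909 < 0 → new bracket [2.261668, 3.980000]
step 2: c = 2.375169, f(c) = -1.747167 < 0 → new bracket [2.375169, 3.980000]

2.375169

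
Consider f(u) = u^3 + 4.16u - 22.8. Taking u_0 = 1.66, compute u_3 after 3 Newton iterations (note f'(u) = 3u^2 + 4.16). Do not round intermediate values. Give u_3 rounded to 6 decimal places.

2.352299

u_0 = 1.660000: f = -11.320104, f' = 12.426800 → u_1 = 1.660000 - (-11.320104)/(12.426800) = 2.570943
u_1 = 2.570943: f = 4.888403, f' = 23.989241 → u_2 = 2.570943 - (4.888403)/(23.989241) = 2.367168
u_2 = 2.367168: f = 0.311807, f' = 20.970453 → u_3 = 2.367168 - (0.311807)/(20.970453) = 2.352299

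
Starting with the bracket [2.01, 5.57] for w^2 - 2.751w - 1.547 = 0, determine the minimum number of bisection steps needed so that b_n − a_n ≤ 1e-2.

Initial width b − a = 5.57 − 2.01 = 3.560000.
After n steps the width is (b−a)/2^n; need (b−a)/2^n ≤ 1e-2.
So n ≥ log₂(3.560000/1e-2) = log₂(356.0000) ≈ 8.4757.
Hence n = 9.

9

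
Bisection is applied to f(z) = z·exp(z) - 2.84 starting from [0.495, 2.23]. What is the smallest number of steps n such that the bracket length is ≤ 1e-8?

28

Initial width b − a = 2.23 − 0.495 = 1.735000.
After n steps the width is (b−a)/2^n; need (b−a)/2^n ≤ 1e-8.
So n ≥ log₂(1.735000/1e-8) = log₂(173500000.0000) ≈ 27.3704.
Hence n = 28.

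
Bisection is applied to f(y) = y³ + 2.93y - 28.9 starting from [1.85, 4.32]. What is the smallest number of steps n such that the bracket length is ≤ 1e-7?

25

Initial width b − a = 4.32 − 1.85 = 2.470000.
After n steps the width is (b−a)/2^n; need (b−a)/2^n ≤ 1e-7.
So n ≥ log₂(2.470000/1e-7) = log₂(24700000.0000) ≈ 24.5580.
Hence n = 25.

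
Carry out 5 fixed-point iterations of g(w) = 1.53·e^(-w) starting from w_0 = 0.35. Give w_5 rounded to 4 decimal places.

0.8260

w_1 = g(0.350000) = 1.078173
w_2 = g(1.078173) = 0.520531
w_3 = g(0.520531) = 0.909133
w_4 = g(0.909133) = 0.616396
w_5 = g(0.616396) = 0.826027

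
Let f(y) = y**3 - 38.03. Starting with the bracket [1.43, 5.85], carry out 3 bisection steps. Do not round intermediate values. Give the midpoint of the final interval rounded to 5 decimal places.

3.36375

f(1.430000) = -35.105793, f(5.850000) = 162.171625 (opposite signs)
step 1: m = 3.640000, f(m) = 10.198544 > 0 → root in [1.430000, 3.640000]
step 2: m = 2.535000, f(m) = -21.739520 < 0 → root in [2.535000, 3.640000]
step 3: m = 3.087500, f(m) = -8.597924 < 0 → root in [3.087500, 3.640000]
Midpoint of [3.087500, 3.640000] = 3.363750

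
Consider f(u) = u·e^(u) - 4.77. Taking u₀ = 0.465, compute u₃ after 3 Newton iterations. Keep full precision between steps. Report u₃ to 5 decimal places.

1.38193

f'(u) = (u + 1)·e^(u)
u_0 = 0.465000: f = -4.029713, f' = 2.332301 → u_1 = 0.465000 - (-4.029713)/(2.332301) = 2.192785
u_1 = 2.192785: f = 14.877633, f' = 28.607762 → u_2 = 2.192785 - (14.877633)/(28.607762) = 1.672729
u_2 = 1.672729: f = 4.140097, f' = 14.236780 → u_3 = 1.672729 - (4.140097)/(14.236780) = 1.381926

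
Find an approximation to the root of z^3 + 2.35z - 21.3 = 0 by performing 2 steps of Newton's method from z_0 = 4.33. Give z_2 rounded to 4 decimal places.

f'(z) = 3z^2 + 2.35
z_0 = 4.330000: f = 70.058237, f' = 58.596700 → z_1 = 4.330000 - (70.058237)/(58.596700) = 3.134400
z_1 = 3.134400: f = 16.859626, f' = 31.823383 → z_2 = 3.134400 - (16.859626)/(31.823383) = 2.604612

2.6046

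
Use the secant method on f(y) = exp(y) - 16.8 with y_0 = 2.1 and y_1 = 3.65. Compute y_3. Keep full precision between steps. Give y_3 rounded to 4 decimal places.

f(y_0) = -8.633830, f(y_1) = 21.674666
y_2 = 3.650000 - (21.674666)·(3.650000 - 2.100000)/(21.674666 - (-8.633830)) = 2.541541; f(y_2) = -4.100778
y_3 = 2.541541 - (-4.100778)·(2.541541 - 3.650000)/(-4.100778 - (21.674666)) = 2.717893; f(y_3) = -1.651636

2.7179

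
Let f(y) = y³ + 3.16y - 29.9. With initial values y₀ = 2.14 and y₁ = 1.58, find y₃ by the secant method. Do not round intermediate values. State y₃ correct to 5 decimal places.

f(y_0) = -13.337256, f(y_1) = -20.962888
y_2 = 1.580000 - (-20.962888)·(1.580000 - 2.140000)/(-20.962888 - (-13.337256)) = 3.119442; f(y_2) = 10.312468
y_3 = 3.119442 - (10.312468)·(3.119442 - 1.580000)/(10.312468 - (-20.962888)) = 2.611839; f(y_3) = -3.829387

2.61184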